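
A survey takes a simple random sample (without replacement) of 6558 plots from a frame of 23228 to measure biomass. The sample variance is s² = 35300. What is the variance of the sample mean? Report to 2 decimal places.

Under SRS without replacement, Var(ȳ) = (1 − f)·s²/n with f = n/N = 6558/23228 = 0.28233167.
Var(ȳ) = (1 − 0.28233167)·35300/6558 = 0.71766833·5.3827386 = 3.8630211.

3.86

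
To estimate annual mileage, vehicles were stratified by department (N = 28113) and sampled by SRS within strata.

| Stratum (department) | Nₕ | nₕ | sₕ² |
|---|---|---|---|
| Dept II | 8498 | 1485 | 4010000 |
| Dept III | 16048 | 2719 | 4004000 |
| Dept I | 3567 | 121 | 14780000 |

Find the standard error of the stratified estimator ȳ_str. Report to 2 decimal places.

50.02

Var(ȳ_str) = Σₕ Wₕ²(1 − fₕ)sₕ²/nₕ with Wₕ = Nₕ/N, N = 28113.
Dept II: Wₕ = 0.30228008; term = 0.30228008²·(1 − 0.17474700)·4010000/1485 = 203.62172.
Dept III: Wₕ = 0.57083911; term = 0.57083911²·(1 − 0.16942921)·4004000/2719 = 398.55564.
Dept I: Wₕ = 0.12688080; term = 0.12688080²·(1 − 0.03392206)·14780000/121 = 1899.7352.
Sum = 2501.9126.
SE = √(2501.9126) = 50.02.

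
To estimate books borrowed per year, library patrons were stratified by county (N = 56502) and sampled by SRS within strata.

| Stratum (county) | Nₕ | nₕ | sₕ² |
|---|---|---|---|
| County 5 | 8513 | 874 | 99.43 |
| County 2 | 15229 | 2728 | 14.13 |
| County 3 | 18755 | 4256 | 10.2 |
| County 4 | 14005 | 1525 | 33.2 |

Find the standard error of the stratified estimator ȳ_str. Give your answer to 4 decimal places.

Var(ȳ_str) = Σₕ Wₕ²(1 − fₕ)sₕ²/nₕ with Wₕ = Nₕ/N, N = 56502.
County 5: Wₕ = 0.15066723; term = 0.15066723²·(1 − 0.10266651)·99.43/874 = 0.0023173814.
County 2: Wₕ = 0.26953028; term = 0.26953028²·(1 − 0.17913192)·14.13/2728 = 3.0887752 × 10^-4.
County 3: Wₕ = 0.33193515; term = 0.33193515²·(1 − 0.22692615)·10.2/4256 = 2.0413902 × 10^-4.
County 4: Wₕ = 0.24786733; term = 0.24786733²·(1 − 0.10888968)·33.2/1525 = 0.0011918958.
Sum = 0.0040222937.
SE = √(0.0040222937) = 0.0634.

0.0634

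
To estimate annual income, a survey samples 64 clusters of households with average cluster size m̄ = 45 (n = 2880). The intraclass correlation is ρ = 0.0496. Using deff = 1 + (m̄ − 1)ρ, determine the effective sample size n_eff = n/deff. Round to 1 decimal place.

905.0

deff = 1 + (45 − 1)·0.0496 = 1 + 2.1824 = 3.1824.
n_eff = 2880 / 3.1824 = 905.0.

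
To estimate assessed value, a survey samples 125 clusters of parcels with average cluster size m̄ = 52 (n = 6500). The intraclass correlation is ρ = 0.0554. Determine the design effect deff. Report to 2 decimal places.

3.83

deff = 1 + (52 − 1)·0.0554 = 1 + 2.8254 = 3.8254.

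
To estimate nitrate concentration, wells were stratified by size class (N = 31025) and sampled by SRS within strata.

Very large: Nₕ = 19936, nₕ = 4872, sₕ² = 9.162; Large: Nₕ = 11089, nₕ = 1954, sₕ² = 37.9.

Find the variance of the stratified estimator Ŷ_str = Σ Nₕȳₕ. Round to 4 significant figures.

Var(Ŷ_str) = Σₕ Nₕ²(1 − fₕ)sₕ²/nₕ.
Very large: 19936²·(1 − 4872/19936)·9.162/4872 = 564756.63.
Large: 11089²·(1 − 1954/11089)·37.9/1954 = 1.9647875 × 10^6.
Sum = 2.5295441 × 10^6.

2.530 × 10^6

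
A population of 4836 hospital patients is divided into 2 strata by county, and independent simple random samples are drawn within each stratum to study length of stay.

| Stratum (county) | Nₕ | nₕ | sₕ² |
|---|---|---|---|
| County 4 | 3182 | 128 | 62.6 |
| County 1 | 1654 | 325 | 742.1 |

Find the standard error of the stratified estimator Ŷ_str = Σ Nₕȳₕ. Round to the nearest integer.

3126

Var(Ŷ_str) = Σₕ Nₕ²(1 − fₕ)sₕ²/nₕ.
County 4: 3182²·(1 − 128/3182)·62.6/128 = 4.7526253 × 10^6.
County 1: 1654²·(1 − 325/1654)·742.1/325 = 5.0192584 × 10^6.
Sum = 9.7718837 × 10^6.
SE = √(9.7718837 × 10^6) = 3126.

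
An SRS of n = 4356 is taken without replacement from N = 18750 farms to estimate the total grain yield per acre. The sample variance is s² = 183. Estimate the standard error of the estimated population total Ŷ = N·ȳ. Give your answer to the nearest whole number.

3367

Var(Ŷ) = N²·Var(ȳ) = N²·(1 − n/N)·s²/n.
f = 4356/18750 = 0.23232000; Var(ȳ) = 0.76768000·183/4356 = 0.032251019.
Var(Ŷ) = 18750² · 0.032251019 = 1.1338249 × 10^7.
SE(Ŷ) = √(1.1338249 × 10^7) = 3367.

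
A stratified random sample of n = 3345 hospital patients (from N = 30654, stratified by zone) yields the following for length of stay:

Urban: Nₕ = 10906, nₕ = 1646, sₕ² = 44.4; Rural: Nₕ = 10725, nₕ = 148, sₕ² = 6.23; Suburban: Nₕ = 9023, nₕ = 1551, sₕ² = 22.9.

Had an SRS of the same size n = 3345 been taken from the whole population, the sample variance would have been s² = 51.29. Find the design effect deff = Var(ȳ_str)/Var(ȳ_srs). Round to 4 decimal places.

0.6618

Var(ȳ_str) = Σ Wₕ²(1−fₕ)sₕ²/nₕ with Wₕ = Nₕ/30654:
  Urban: (10906/30654)²·(1−1646/10906)·44.4/1646 = 0.0028990474
  Rural: (10725/30654)²·(1−148/10725)·6.23/148 = 0.0050817329
  Suburban: (9023/30654)²·(1−1551/9023)·22.9/1551 = 0.0010593445
  → Var(ȳ_str) = 0.0090401248.
Var(ȳ_srs) = (1 − 3345/30654)·51.29/3345 = 0.013660142.
deff = 0.0090401248 / 0.013660142 = 0.6618.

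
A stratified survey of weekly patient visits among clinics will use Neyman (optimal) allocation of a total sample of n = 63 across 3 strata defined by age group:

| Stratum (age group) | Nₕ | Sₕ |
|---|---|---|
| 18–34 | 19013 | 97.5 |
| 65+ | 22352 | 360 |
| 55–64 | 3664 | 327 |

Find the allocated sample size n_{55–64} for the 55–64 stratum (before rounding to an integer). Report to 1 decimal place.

Neyman allocation: nₕ = n·NₕSₕ / Σⱼ NⱼSⱼ.
Σ NⱼSⱼ = 19013·97.5 + 22352·360 + 3664·327 = 1.1098616 × 10^7.
n_{55–64} = 63·3664·327 / (1.1098616 × 10^7) = 6.8.

6.8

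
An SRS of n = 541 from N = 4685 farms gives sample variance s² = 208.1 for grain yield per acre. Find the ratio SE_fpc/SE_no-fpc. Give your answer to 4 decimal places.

f = n/N = 541/4685 = 0.11547492.
SE_no-fpc = √(s²/n) = 0.62020806; SE_fpc = √((1−f)s²/n) = 0.58330068.
Ratio = √(1−f) = 0.94049194.

0.9405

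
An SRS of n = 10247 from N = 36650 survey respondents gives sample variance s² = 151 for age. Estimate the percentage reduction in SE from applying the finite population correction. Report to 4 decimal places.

15.1231

f = n/N = 10247/36650 = 0.27959072.
SE_no-fpc = √(s²/n) = 0.12139201; SE_fpc = √((1−f)s²/n) = 0.10303381.
Ratio = √(1−f) = 0.84876927. Reduction = 100·(1 − 0.84876927) = 15.1231%.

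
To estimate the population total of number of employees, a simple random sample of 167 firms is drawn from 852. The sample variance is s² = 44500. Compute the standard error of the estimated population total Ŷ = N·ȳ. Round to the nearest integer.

12471

Var(Ŷ) = N²·Var(ȳ) = N²·(1 − n/N)·s²/n.
f = 167/852 = 0.19600939; Var(ȳ) = 0.80399061·44500/167 = 214.23702.
Var(Ŷ) = 852² · 214.23702 = 1.5551551 × 10^8.
SE(Ŷ) = √(1.5551551 × 10^8) = 12471.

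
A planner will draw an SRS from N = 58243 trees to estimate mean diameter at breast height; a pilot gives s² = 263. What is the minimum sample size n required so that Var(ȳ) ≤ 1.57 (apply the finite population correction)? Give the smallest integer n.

168

Without fpc, n₀ = s²/D = 263/1.57 = 167.5159.
With fpc, (1 − n/N)·s²/n ≤ D requires n ≥ n₀/(1 + n₀/N) = 167.5159/(1 + 167.5159/58243) = 167.0355.
Rounding up, n = 168.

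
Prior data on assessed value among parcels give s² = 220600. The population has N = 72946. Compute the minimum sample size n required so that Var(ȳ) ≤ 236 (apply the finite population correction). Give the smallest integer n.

923

Without fpc, n₀ = s²/D = 220600/236 = 934.7458.
With fpc, (1 − n/N)·s²/n ≤ D requires n ≥ n₀/(1 + n₀/N) = 934.7458/(1 + 934.7458/72946) = 922.9193.
Rounding up, n = 923.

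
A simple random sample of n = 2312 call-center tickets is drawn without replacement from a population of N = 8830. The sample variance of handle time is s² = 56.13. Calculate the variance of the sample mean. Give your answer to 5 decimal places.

0.01792

Under SRS without replacement, Var(ȳ) = (1 − f)·s²/n with f = n/N = 2312/8830 = 0.26183465.
Var(ȳ) = (1 − 0.26183465)·56.13/2312 = 0.73816535·0.024277682 = 0.017920943.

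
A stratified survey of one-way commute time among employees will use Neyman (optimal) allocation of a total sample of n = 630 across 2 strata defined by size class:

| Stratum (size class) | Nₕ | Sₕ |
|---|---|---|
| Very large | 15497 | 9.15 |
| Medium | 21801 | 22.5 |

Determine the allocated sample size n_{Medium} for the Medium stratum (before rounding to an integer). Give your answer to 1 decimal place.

Neyman allocation: nₕ = n·NₕSₕ / Σⱼ NⱼSⱼ.
Σ NⱼSⱼ = 15497·9.15 + 21801·22.5 = 632320.05.
n_{Medium} = 630·21801·22.5 / 632320.05 = 488.7.

488.7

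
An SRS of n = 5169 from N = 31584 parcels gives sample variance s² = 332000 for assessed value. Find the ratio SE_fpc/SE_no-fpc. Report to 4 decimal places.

0.9145

f = n/N = 5169/31584 = 0.16365881.
SE_no-fpc = √(s²/n) = 8.0143033; SE_fpc = √((1−f)s²/n) = 7.3292159.
Ratio = √(1−f) = 0.91451691.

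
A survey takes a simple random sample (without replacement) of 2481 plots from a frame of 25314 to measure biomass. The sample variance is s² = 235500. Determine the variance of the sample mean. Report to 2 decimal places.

85.62

Under SRS without replacement, Var(ȳ) = (1 − f)·s²/n with f = n/N = 2481/25314 = 0.09800901.
Var(ȳ) = (1 − 0.09800901)·235500/2481 = 0.90199099·94.921403 = 85.61825.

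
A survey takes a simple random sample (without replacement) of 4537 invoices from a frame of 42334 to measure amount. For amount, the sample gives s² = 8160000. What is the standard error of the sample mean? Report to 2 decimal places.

40.07

Under SRS without replacement, Var(ȳ) = (1 − f)·s²/n with f = n/N = 4537/42334 = 0.10717154.
Var(ȳ) = (1 − 0.10717154)·8160000/4537 = 0.89282846·1798.5453 = 1605.7924.
SE(ȳ) = √(1605.7924) = 40.07.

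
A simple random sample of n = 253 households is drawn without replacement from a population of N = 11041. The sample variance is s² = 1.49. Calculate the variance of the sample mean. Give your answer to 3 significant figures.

Under SRS without replacement, Var(ȳ) = (1 − f)·s²/n with f = n/N = 253/11041 = 0.02291459.
Var(ȳ) = (1 − 0.02291459)·1.49/253 = 0.97708541·0.0058893281 = 0.0057543765.

0.00575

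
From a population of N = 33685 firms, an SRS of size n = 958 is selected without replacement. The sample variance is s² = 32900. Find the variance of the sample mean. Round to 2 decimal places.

Under SRS without replacement, Var(ȳ) = (1 − f)·s²/n with f = n/N = 958/33685 = 0.02843996.
Var(ȳ) = (1 − 0.02843996)·32900/958 = 0.97156004·34.34238 = 33.365684.

33.37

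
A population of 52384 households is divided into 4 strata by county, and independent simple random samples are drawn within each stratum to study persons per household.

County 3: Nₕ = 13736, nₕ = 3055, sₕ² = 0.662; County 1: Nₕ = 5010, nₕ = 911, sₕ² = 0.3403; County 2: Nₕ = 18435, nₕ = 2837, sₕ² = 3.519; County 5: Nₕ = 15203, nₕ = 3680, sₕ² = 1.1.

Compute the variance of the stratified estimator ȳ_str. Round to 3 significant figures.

Var(ȳ_str) = Σₕ Wₕ²(1 − fₕ)sₕ²/nₕ with Wₕ = Nₕ/N, N = 52384.
County 3: Wₕ = 0.26221747; term = 0.26221747²·(1 − 0.22240827)·0.662/3055 = 1.1585683 × 10^-5.
County 1: Wₕ = 0.09563989; term = 0.09563989²·(1 − 0.18183633)·0.3403/911 = 2.7955155 × 10^-6.
County 2: Wₕ = 0.35192043; term = 0.35192043²·(1 − 0.15389205)·3.519/2837 = 1.2997944 × 10^-4.
County 5: Wₕ = 0.29022221; term = 0.29022221²·(1 − 0.24205749)·1.1/3680 = 1.9082814 × 10^-5.
Sum = 1.6344345 × 10^-4.

1.63 × 10^-4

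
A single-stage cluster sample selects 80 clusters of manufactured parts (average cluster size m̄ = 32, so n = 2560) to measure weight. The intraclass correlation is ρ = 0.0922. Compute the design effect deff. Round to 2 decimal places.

3.86

deff = 1 + (32 − 1)·0.0922 = 1 + 2.8582 = 3.8582.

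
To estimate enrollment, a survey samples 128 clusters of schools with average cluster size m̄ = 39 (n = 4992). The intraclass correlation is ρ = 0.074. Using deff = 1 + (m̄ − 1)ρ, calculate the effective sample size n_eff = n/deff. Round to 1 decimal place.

1309.5

deff = 1 + (39 − 1)·0.074 = 1 + 2.812 = 3.812.
n_eff = 4992 / 3.812 = 1309.5.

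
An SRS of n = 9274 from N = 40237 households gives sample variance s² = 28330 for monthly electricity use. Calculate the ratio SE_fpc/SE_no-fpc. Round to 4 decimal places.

0.8772

f = n/N = 9274/40237 = 0.23048438.
SE_no-fpc = √(s²/n) = 1.747792; SE_fpc = √((1−f)s²/n) = 1.5331988.
Ratio = √(1−f) = 0.87722039.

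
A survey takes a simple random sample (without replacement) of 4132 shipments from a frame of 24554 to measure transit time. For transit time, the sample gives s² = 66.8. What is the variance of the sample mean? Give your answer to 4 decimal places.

Under SRS without replacement, Var(ȳ) = (1 − f)·s²/n with f = n/N = 4132/24554 = 0.16828215.
Var(ȳ) = (1 − 0.16828215)·66.8/4132 = 0.83171785·0.016166505 = 0.013445971.

0.0134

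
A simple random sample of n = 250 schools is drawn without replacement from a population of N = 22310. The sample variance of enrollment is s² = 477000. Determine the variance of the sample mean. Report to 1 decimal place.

1886.6

Under SRS without replacement, Var(ȳ) = (1 − f)·s²/n with f = n/N = 250/22310 = 0.01120574.
Var(ȳ) = (1 − 0.01120574)·477000/250 = 0.98879426·1908 = 1886.6195.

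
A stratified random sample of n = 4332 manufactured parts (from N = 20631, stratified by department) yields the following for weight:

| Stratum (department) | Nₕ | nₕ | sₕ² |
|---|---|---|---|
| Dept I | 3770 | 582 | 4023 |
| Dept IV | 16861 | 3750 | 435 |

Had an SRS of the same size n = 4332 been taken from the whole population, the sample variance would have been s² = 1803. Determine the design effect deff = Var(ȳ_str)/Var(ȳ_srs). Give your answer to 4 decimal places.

0.7768

Var(ȳ_str) = Σ Wₕ²(1−fₕ)sₕ²/nₕ with Wₕ = Nₕ/20631:
  Dept I: (3770/20631)²·(1−582/3770)·4023/582 = 0.19518487
  Dept IV: (16861/20631)²·(1−3750/16861)·435/3750 = 0.06024716
  → Var(ȳ_str) = 0.25543203.
Var(ȳ_srs) = (1 − 4332/20631)·1803/4332 = 0.32881223.
deff = 0.25543203 / 0.32881223 = 0.7768.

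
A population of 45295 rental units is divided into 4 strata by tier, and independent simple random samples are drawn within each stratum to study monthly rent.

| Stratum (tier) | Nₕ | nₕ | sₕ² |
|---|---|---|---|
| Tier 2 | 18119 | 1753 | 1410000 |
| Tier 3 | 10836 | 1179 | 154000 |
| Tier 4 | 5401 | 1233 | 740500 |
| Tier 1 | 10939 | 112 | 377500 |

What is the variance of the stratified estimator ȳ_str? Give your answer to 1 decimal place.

324.1

Var(ȳ_str) = Σₕ Wₕ²(1 − fₕ)sₕ²/nₕ with Wₕ = Nₕ/N, N = 45295.
Tier 2: Wₕ = 0.40002208; term = 0.40002208²·(1 − 0.09674927)·1410000/1753 = 116.25548.
Tier 3: Wₕ = 0.23923170; term = 0.23923170²·(1 − 0.10880399)·154000/1179 = 6.6621992.
Tier 4: Wₕ = 0.11924053; term = 0.11924053²·(1 − 0.22829106)·740500/1233 = 6.5896651.
Tier 1: Wₕ = 0.24150568; term = 0.24150568²·(1 − 0.01023860)·377500/112 = 194.57371.
Sum = 324.08105.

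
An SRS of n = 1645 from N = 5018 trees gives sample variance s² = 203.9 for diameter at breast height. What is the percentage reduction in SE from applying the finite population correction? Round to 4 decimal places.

f = n/N = 1645/5018 = 0.32781985.
SE_no-fpc = √(s²/n) = 0.35206728; SE_fpc = √((1−f)s²/n) = 0.28864797.
Ratio = √(1−f) = 0.81986594. Reduction = 100·(1 − 0.81986594) = 18.0134%.

18.0134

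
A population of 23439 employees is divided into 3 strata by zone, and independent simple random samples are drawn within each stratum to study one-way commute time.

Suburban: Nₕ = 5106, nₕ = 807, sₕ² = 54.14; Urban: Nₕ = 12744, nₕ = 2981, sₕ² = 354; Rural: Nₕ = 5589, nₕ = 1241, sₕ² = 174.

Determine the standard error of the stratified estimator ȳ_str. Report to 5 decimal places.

0.18915

Var(ȳ_str) = Σₕ Wₕ²(1 − fₕ)sₕ²/nₕ with Wₕ = Nₕ/N, N = 23439.
Suburban: Wₕ = 0.21784206; term = 0.21784206²·(1 − 0.15804935)·54.14/807 = 0.0026804938.
Urban: Wₕ = 0.54370920; term = 0.54370920²·(1 − 0.23391400)·354/2981 = 0.026893801.
Rural: Wₕ = 0.23844874; term = 0.23844874²·(1 − 0.22204330)·174/1241 = 0.0062018742.
Sum = 0.035776169.
SE = √(0.035776169) = 0.18915.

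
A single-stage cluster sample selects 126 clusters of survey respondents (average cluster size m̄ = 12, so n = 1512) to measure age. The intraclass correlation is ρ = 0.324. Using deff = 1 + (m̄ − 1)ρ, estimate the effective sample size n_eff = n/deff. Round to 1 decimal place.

331.3

deff = 1 + (12 − 1)·0.324 = 1 + 3.564 = 4.564.
n_eff = 1512 / 4.564 = 331.3.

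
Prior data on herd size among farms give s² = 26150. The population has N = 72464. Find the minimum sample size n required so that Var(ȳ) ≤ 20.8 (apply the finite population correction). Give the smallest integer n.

Without fpc, n₀ = s²/D = 26150/20.8 = 1257.2115.
With fpc, (1 − n/N)·s²/n ≤ D requires n ≥ n₀/(1 + n₀/N) = 1257.2115/(1 + 1257.2115/72464) = 1235.7715.
Rounding up, n = 1236.

1236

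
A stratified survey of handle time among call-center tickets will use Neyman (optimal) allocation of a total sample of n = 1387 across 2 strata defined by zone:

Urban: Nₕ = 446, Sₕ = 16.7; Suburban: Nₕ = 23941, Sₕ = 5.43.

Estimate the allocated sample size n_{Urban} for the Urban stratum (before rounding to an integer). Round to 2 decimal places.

Neyman allocation: nₕ = n·NₕSₕ / Σⱼ NⱼSⱼ.
Σ NⱼSⱼ = 446·16.7 + 23941·5.43 = 137447.83.
n_{Urban} = 1387·446·16.7 / 137447.83 = 75.16.

75.16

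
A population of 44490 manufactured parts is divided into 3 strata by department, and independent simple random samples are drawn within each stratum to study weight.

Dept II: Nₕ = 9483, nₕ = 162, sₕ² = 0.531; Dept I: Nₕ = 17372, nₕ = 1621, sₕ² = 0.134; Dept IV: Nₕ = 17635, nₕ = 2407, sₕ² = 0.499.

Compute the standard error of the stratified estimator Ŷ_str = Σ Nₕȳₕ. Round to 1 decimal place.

606.6

Var(Ŷ_str) = Σₕ Nₕ²(1 − fₕ)sₕ²/nₕ.
Dept II: 9483²·(1 − 162/9483)·0.531/162 = 289726.2.
Dept I: 17372²·(1 − 1621/17372)·0.134/1621 = 22619.33.
Dept IV: 17635²·(1 − 2407/17635)·0.499/2407 = 55672.765.
Sum = 368018.3.
SE = √(368018.3) = 606.6.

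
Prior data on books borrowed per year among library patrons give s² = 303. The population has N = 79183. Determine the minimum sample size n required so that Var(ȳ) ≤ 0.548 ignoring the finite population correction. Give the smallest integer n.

Without fpc, n₀ = s²/D = 303/0.548 = 552.9197.
Rounding up, n = 553.

553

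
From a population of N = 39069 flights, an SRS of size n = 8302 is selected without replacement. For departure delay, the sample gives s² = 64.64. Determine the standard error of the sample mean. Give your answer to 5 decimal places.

0.07830

Under SRS without replacement, Var(ȳ) = (1 − f)·s²/n with f = n/N = 8302/39069 = 0.21249584.
Var(ȳ) = (1 − 0.21249584)·64.64/8302 = 0.78750416·0.0077860756 = 0.006131567.
SE(ȳ) = √(0.006131567) = 0.07830.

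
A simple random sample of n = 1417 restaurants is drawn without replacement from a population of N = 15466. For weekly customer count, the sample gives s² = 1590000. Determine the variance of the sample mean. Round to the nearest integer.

Under SRS without replacement, Var(ȳ) = (1 − f)·s²/n with f = n/N = 1417/15466 = 0.09162033.
Var(ȳ) = (1 − 0.09162033)·1590000/1417 = 0.90837967·1122.0889 = 1019.2828.

1019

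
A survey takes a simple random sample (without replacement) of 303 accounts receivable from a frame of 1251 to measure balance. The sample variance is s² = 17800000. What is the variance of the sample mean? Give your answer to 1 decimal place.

Under SRS without replacement, Var(ȳ) = (1 − f)·s²/n with f = n/N = 303/1251 = 0.24220624.
Var(ȳ) = (1 − 0.24220624)·17800000/303 = 0.75779376·58745.875 = 44517.257.

44517.3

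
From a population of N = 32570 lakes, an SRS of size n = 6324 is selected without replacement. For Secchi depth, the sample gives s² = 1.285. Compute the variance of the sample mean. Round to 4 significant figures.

1.637 × 10^-4

Under SRS without replacement, Var(ȳ) = (1 − f)·s²/n with f = n/N = 6324/32570 = 0.19416641.
Var(ȳ) = (1 − 0.19416641)·1.285/6324 = 0.80583359·2.0319418 × 10^-4 = 1.637407 × 10^-4.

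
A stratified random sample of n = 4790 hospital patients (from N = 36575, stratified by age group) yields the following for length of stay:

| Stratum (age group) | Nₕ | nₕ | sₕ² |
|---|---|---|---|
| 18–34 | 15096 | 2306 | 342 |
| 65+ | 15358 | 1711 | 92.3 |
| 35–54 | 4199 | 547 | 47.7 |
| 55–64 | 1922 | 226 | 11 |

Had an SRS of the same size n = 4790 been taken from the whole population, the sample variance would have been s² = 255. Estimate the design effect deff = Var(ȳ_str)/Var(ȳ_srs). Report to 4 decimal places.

Var(ȳ_str) = Σ Wₕ²(1−fₕ)sₕ²/nₕ with Wₕ = Nₕ/36575:
  18–34: (15096/36575)²·(1−2306/15096)·342/2306 = 0.021405756
  65+: (15358/36575)²·(1−1711/15358)·92.3/1711 = 0.0084519103
  35–54: (4199/36575)²·(1−547/4199)·47.7/547 = 9.9962941 × 10^-4
  55–64: (1922/36575)²·(1−226/1922)·11/226 = 1.1860276 × 10^-4
  → Var(ȳ_str) = 0.030975898.
Var(ȳ_srs) = (1 − 4790/36575)·255/4790 = 0.046263933.
deff = 0.030975898 / 0.046263933 = 0.6695.

0.6695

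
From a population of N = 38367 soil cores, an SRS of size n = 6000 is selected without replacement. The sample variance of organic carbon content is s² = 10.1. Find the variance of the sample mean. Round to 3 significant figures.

0.00142

Under SRS without replacement, Var(ȳ) = (1 − f)·s²/n with f = n/N = 6000/38367 = 0.15638439.
Var(ȳ) = (1 − 0.15638439)·10.1/6000 = 0.84361561·0.0016833333 = 0.0014200863.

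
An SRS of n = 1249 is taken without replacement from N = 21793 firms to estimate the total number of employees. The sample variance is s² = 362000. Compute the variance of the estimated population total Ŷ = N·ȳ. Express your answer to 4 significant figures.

Var(Ŷ) = N²·Var(ȳ) = N²·(1 − n/N)·s²/n.
f = 1249/21793 = 0.05731198; Var(ȳ) = 0.94268802·362000/1249 = 273.22103.
Var(Ŷ) = 21793² · 273.22103 = 1.2976219 × 10^11.

1.298 × 10^11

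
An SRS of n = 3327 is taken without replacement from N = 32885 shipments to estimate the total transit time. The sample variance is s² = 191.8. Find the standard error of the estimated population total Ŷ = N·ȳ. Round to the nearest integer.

Var(Ŷ) = N²·Var(ȳ) = N²·(1 − n/N)·s²/n.
f = 3327/32885 = 0.10117075; Var(ȳ) = 0.89882925·191.8/3327 = 0.051817088.
Var(Ŷ) = 32885² · 0.051817088 = 5.6036202 × 10^7.
SE(Ŷ) = √(5.6036202 × 10^7) = 7486.

7486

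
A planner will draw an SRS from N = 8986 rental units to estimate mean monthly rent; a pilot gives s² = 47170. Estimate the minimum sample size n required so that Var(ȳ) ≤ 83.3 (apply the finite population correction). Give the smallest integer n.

Without fpc, n₀ = s²/D = 47170/83.3 = 566.2665.
With fpc, (1 − n/N)·s²/n ≤ D requires n ≥ n₀/(1 + n₀/N) = 566.2665/(1 + 566.2665/8986) = 532.6977.
Rounding up, n = 533.

533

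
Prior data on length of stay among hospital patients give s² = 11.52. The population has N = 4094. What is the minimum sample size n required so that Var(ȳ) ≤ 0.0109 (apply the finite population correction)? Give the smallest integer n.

841

Without fpc, n₀ = s²/D = 11.52/0.0109 = 1056.8807.
With fpc, (1 − n/N)·s²/n ≤ D requires n ≥ n₀/(1 + n₀/N) = 1056.8807/(1 + 1056.8807/4094) = 840.0252.
Rounding up, n = 841.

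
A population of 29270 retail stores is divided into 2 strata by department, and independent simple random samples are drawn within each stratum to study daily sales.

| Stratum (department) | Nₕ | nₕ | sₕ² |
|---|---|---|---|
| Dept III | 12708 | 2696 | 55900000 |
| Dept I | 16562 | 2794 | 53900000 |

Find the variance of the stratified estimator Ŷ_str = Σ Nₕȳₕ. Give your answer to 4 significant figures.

7.037 × 10^12

Var(Ŷ_str) = Σₕ Nₕ²(1 − fₕ)sₕ²/nₕ.
Dept III: 12708²·(1 − 2696/12708)·55900000/2696 = 2.6380922 × 10^12.
Dept I: 16562²·(1 − 2794/16562)·53900000/2794 = 4.3989194 × 10^12.
Sum = 7.0370116 × 10^12.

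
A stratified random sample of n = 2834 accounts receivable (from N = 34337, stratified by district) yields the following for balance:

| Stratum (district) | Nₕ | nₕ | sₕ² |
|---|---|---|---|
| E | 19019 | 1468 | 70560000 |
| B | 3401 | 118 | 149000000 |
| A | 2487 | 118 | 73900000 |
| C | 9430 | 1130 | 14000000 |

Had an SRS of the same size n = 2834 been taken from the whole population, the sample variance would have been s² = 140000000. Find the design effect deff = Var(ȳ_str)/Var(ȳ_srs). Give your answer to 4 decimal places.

0.6513

Var(ȳ_str) = Σ Wₕ²(1−fₕ)sₕ²/nₕ with Wₕ = Nₕ/34337:
  E: (19019/34337)²·(1−1468/19019)·70560000/1468 = 13608.096
  B: (3401/34337)²·(1−118/3401)·149000000/118 = 11957.96
  A: (2487/34337)²·(1−118/2487)·73900000/118 = 3129.5261
  C: (9430/34337)²·(1−1130/9430)·14000000/1130 = 822.4598
  → Var(ȳ_str) = 29518.042.
Var(ȳ_srs) = (1 − 2834/34337)·140000000/2834 = 45322.907.
deff = 29518.042 / 45322.907 = 0.6513.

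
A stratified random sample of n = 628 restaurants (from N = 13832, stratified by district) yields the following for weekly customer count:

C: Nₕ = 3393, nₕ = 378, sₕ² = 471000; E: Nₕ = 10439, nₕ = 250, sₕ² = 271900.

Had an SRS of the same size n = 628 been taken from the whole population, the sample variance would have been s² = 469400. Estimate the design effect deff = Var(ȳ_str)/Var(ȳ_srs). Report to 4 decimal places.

Var(ȳ_str) = Σ Wₕ²(1−fₕ)sₕ²/nₕ with Wₕ = Nₕ/13832:
  C: (3393/13832)²·(1−378/3393)·471000/378 = 66.623942
  E: (10439/13832)²·(1−250/10439)·271900/250 = 604.63001
  → Var(ȳ_str) = 671.25395.
Var(ȳ_srs) = (1 − 628/13832)·469400/628 = 713.51643.
deff = 671.25395 / 713.51643 = 0.9408.

0.9408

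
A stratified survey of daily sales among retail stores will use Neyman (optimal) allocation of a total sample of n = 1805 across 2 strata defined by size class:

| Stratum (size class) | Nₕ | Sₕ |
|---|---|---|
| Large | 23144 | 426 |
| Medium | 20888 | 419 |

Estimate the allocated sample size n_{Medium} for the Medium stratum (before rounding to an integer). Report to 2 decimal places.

Neyman allocation: nₕ = n·NₕSₕ / Σⱼ NⱼSⱼ.
Σ NⱼSⱼ = 23144·426 + 20888·419 = 1.8611416 × 10^7.
n_{Medium} = 1805·20888·419 / (1.8611416 × 10^7) = 848.81.

848.81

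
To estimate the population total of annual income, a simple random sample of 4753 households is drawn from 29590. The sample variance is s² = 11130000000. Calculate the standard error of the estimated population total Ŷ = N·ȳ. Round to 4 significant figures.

4.148 × 10^7

Var(Ŷ) = N²·Var(ȳ) = N²·(1 − n/N)·s²/n.
f = 4753/29590 = 0.16062859; Var(ȳ) = 0.83937141·11130000000/4753 = 1.9655384 × 10^6.
Var(Ŷ) = 29590² · (1.9655384 × 10^6) = 1.7209627 × 10^15.
SE(Ŷ) = √(1.7209627 × 10^15) = 4.148 × 10^7.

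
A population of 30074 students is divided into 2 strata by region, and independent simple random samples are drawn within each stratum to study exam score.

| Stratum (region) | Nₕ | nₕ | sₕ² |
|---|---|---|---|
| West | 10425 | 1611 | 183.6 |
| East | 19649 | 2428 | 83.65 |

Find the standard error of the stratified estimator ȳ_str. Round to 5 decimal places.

Var(ȳ_str) = Σₕ Wₕ²(1 − fₕ)sₕ²/nₕ with Wₕ = Nₕ/N, N = 30074.
West: Wₕ = 0.34664494; term = 0.34664494²·(1 − 0.15453237)·183.6/1611 = 0.011578275.
East: Wₕ = 0.65335506; term = 0.65335506²·(1 − 0.12356863)·83.65/2428 = 0.012889429.
Sum = 0.024467704.
SE = √(0.024467704) = 0.15642.

0.15642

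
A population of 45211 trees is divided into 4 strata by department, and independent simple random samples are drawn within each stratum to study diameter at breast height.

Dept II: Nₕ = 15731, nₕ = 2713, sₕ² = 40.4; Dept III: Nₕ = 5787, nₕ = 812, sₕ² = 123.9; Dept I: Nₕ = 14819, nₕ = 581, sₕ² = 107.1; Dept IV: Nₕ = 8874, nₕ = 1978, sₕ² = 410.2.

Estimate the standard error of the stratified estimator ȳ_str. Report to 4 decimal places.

Var(ȳ_str) = Σₕ Wₕ²(1 − fₕ)sₕ²/nₕ with Wₕ = Nₕ/N, N = 45211.
Dept II: Wₕ = 0.34794630; term = 0.34794630²·(1 − 0.17246202)·40.4/2713 = 0.0014919145.
Dept III: Wₕ = 0.12799982; term = 0.12799982²·(1 − 0.14031450)·123.9/812 = 0.0021491841.
Dept I: Wₕ = 0.32777421; term = 0.32777421²·(1 − 0.03920642)·107.1/581 = 0.019027994.
Dept IV: Wₕ = 0.19627967; term = 0.19627967²·(1 − 0.22289835)·410.2/1978 = 0.0062086592.
Sum = 0.028877752.
SE = √(0.028877752) = 0.1699.

0.1699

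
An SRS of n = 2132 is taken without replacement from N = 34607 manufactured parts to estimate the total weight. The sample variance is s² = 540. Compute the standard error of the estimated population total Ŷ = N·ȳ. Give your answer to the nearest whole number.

Var(Ŷ) = N²·Var(ȳ) = N²·(1 − n/N)·s²/n.
f = 2132/34607 = 0.06160603; Var(ȳ) = 0.93839397·540/2132 = 0.23767952.
Var(Ŷ) = 34607² · 0.23767952 = 2.8465556 × 10^8.
SE(Ŷ) = √(2.8465556 × 10^8) = 16872.

16872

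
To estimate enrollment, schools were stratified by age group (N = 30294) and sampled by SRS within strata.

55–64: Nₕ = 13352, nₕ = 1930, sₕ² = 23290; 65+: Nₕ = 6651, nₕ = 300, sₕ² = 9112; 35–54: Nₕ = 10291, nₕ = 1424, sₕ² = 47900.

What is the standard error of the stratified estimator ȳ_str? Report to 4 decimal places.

Var(ȳ_str) = Σₕ Wₕ²(1 − fₕ)sₕ²/nₕ with Wₕ = Nₕ/N, N = 30294.
55–64: Wₕ = 0.44074734; term = 0.44074734²·(1 − 0.14454763)·23290/1930 = 2.0053372.
65+: Wₕ = 0.21954843; term = 0.21954843²·(1 − 0.04510600)·9112/300 = 1.3980036.
35–54: Wₕ = 0.33970423; term = 0.33970423²·(1 − 0.13837334)·47900/1424 = 3.3446184.
Sum = 6.7479592.
SE = √(6.7479592) = 2.5977.

2.5977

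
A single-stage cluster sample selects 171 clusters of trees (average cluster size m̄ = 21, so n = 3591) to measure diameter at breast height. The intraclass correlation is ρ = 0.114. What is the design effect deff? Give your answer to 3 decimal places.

deff = 1 + (21 − 1)·0.114 = 1 + 2.28 = 3.28.

3.280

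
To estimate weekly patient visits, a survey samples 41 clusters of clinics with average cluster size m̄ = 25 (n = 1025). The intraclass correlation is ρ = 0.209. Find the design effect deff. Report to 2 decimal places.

6.02

deff = 1 + (25 − 1)·0.209 = 1 + 5.016 = 6.016.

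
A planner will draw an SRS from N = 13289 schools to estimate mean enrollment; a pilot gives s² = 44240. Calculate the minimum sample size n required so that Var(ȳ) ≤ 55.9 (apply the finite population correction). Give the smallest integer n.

747

Without fpc, n₀ = s²/D = 44240/55.9 = 791.4132.
With fpc, (1 − n/N)·s²/n ≤ D requires n ≥ n₀/(1 + n₀/N) = 791.4132/(1 + 791.4132/13289) = 746.9305.
Rounding up, n = 747.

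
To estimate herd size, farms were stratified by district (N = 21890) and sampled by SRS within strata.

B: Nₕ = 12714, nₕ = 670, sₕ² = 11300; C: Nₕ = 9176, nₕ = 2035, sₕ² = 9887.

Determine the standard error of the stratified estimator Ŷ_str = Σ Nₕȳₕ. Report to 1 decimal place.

Var(Ŷ_str) = Σₕ Nₕ²(1 − fₕ)sₕ²/nₕ.
B: 12714²·(1 − 670/12714)·11300/670 = 2.5825967 × 10^9.
C: 9176²·(1 − 2035/9176)·9887/2035 = 3.1835565 × 10^8.
Sum = 2.9009524 × 10^9.
SE = √(2.9009524 × 10^9) = 53860.5.

53860.5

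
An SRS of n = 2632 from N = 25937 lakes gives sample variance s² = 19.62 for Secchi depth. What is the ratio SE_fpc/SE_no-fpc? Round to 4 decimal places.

f = n/N = 2632/25937 = 0.10147665.
SE_no-fpc = √(s²/n) = 0.08633891; SE_fpc = √((1−f)s²/n) = 0.081841059.
Ratio = √(1−f) = 0.94790471.

0.9479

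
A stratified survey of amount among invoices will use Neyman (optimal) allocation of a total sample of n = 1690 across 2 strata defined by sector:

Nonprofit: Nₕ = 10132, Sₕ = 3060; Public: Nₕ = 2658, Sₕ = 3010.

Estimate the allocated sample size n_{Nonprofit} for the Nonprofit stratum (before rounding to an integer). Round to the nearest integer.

1343

Neyman allocation: nₕ = n·NₕSₕ / Σⱼ NⱼSⱼ.
Σ NⱼSⱼ = 10132·3060 + 2658·3010 = 3.90045 × 10^7.
n_{Nonprofit} = 1690·10132·3060 / (3.90045 × 10^7) = 1343.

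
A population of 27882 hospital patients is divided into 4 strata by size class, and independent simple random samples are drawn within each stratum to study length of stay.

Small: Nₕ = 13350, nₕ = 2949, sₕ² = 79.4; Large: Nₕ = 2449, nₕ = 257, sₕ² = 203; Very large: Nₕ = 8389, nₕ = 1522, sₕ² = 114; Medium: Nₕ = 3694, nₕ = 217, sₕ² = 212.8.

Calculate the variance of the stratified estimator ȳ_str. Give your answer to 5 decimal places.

0.03202

Var(ȳ_str) = Σₕ Wₕ²(1 − fₕ)sₕ²/nₕ with Wₕ = Nₕ/N, N = 27882.
Small: Wₕ = 0.47880353; term = 0.47880353²·(1 − 0.22089888)·79.4/2949 = 0.0048089941.
Large: Wₕ = 0.08783445; term = 0.08783445²·(1 − 0.10494079)·203/257 = 0.0054543676.
Very large: Wₕ = 0.30087512; term = 0.30087512²·(1 − 0.18142806)·114/1522 = 0.0055503401.
Medium: Wₕ = 0.13248691; term = 0.13248691²·(1 − 0.05874391)·212.8/217 = 0.016201888.
Sum = 0.03201559.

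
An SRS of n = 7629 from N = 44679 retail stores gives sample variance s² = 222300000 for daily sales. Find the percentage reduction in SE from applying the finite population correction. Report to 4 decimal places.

8.9369

f = n/N = 7629/44679 = 0.17075136.
SE_no-fpc = √(s²/n) = 170.70094; SE_fpc = √((1−f)s²/n) = 155.44556.
Ratio = √(1−f) = 0.91063090. Reduction = 100·(1 − 0.91063090) = 8.9369%.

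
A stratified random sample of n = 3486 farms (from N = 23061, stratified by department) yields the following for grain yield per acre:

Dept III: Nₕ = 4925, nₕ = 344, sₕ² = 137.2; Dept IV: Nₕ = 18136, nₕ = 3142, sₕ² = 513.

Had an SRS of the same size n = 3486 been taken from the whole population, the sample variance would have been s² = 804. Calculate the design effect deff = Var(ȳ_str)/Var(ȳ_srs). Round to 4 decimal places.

Var(ȳ_str) = Σ Wₕ²(1−fₕ)sₕ²/nₕ with Wₕ = Nₕ/23061:
  Dept III: (4925/23061)²·(1−344/4925)·137.2/344 = 0.016920217
  Dept IV: (18136/23061)²·(1−3142/18136)·513/3142 = 0.083486052
  → Var(ȳ_str) = 0.10040627.
Var(ȳ_srs) = (1 − 3486/23061)·804/3486 = 0.19577278.
deff = 0.10040627 / 0.19577278 = 0.5129.

0.5129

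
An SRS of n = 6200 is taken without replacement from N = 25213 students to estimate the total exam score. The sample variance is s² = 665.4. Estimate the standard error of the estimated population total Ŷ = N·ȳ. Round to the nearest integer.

Var(Ŷ) = N²·Var(ȳ) = N²·(1 − n/N)·s²/n.
f = 6200/25213 = 0.24590489; Var(ȳ) = 0.75409511·665.4/6200 = 0.080931433.
Var(Ŷ) = 25213² · 0.080931433 = 5.1447737 × 10^7.
SE(Ŷ) = √(5.1447737 × 10^7) = 7173.

7173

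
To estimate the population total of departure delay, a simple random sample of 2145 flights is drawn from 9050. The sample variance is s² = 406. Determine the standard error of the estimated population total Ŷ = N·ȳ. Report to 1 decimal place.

Var(Ŷ) = N²·Var(ȳ) = N²·(1 − n/N)·s²/n.
f = 2145/9050 = 0.23701657; Var(ȳ) = 0.76298343·406/2145 = 0.14441551.
Var(Ŷ) = 9050² · 0.14441551 = 1.1827991 × 10^7.
SE(Ŷ) = √(1.1827991 × 10^7) = 3439.2.

3439.2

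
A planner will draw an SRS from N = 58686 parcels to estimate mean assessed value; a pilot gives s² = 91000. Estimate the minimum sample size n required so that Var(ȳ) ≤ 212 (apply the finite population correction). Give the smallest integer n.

Without fpc, n₀ = s²/D = 91000/212 = 429.2453.
With fpc, (1 − n/N)·s²/n ≤ D requires n ≥ n₀/(1 + n₀/N) = 429.2453/(1 + 429.2453/58686) = 426.1285.
Rounding up, n = 427.

427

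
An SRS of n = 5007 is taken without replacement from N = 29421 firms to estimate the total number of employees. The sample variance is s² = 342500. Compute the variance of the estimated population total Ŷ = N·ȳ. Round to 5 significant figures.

Var(Ŷ) = N²·Var(ȳ) = N²·(1 − n/N)·s²/n.
f = 5007/29421 = 0.17018456; Var(ȳ) = 0.82981544·342500/5007 = 56.762889.
Var(Ŷ) = 29421² · 56.762889 = 4.9133687 × 10^10.

4.9134 × 10^10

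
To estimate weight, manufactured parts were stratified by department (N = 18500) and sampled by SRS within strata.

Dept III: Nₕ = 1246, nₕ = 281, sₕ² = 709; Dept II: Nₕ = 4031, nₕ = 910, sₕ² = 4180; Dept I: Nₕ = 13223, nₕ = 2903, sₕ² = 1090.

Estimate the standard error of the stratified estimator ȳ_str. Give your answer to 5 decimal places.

Var(ȳ_str) = Σₕ Wₕ²(1 − fₕ)sₕ²/nₕ with Wₕ = Nₕ/N, N = 18500.
Dept III: Wₕ = 0.06735135; term = 0.06735135²·(1 − 0.22552167)·709/281 = 0.0088642463.
Dept II: Wₕ = 0.21789189; term = 0.21789189²·(1 − 0.22575043)·4180/910 = 0.16884881.
Dept I: Wₕ = 0.71475676; term = 0.71475676²·(1 − 0.21954171)·1090/2903 = 0.14970824.
Sum = 0.3274213.
SE = √(0.3274213) = 0.57221.

0.57221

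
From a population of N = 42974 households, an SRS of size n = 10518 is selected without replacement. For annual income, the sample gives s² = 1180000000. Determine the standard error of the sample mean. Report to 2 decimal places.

Under SRS without replacement, Var(ȳ) = (1 − f)·s²/n with f = n/N = 10518/42974 = 0.24475264.
Var(ȳ) = (1 − 0.24475264)·1180000000/10518 = 0.75524736·112188.63 = 84730.166.
SE(ȳ) = √(84730.166) = 291.08.

291.08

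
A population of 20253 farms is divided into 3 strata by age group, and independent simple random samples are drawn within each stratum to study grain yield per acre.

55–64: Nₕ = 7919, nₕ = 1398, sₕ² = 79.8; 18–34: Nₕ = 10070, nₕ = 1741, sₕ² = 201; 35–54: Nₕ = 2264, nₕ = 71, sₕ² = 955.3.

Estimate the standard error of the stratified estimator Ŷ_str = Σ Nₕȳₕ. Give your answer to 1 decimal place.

Var(Ŷ_str) = Σₕ Nₕ²(1 − fₕ)sₕ²/nₕ.
55–64: 7919²·(1 − 1398/7919)·79.8/1398 = 2.9476795 × 10^6.
18–34: 10070²·(1 − 1741/10070)·201/1741 = 9.683216 × 10^6.
35–54: 2264²·(1 − 71/2264)·955.3/71 = 6.680308 × 10^7.
Sum = 7.9433976 × 10^7.
SE = √(7.9433976 × 10^7) = 8912.6.

8912.6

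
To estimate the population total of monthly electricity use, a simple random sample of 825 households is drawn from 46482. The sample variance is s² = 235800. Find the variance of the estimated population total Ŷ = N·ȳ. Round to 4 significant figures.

6.066 × 10^11

Var(Ŷ) = N²·Var(ȳ) = N²·(1 − n/N)·s²/n.
f = 825/46482 = 0.01774881; Var(ȳ) = 0.98225119·235800/825 = 280.74525.
Var(Ŷ) = 46482² · 280.74525 = 6.0657154 × 10^11.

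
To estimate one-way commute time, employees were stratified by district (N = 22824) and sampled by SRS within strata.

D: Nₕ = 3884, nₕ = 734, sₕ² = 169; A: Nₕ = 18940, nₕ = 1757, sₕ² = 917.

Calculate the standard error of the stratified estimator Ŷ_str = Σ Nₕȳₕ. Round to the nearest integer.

Var(Ŷ_str) = Σₕ Nₕ²(1 − fₕ)sₕ²/nₕ.
D: 3884²·(1 − 734/3884)·169/734 = 2.8169583 × 10^6.
A: 18940²·(1 − 1757/18940)·917/1757 = 1.698543 × 10^8.
Sum = 1.7267126 × 10^8.
SE = √(1.7267126 × 10^8) = 13140.

13140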